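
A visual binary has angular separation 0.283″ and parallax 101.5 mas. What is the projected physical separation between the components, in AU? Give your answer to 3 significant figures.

2.79 AU

d = 1/p = 1/0.1015″ = 9.8522 pc.
At distance d (pc), an angle of θ arcsec spans θ·d AU: s = 0.283 × 9.8522 = 2.7882 AU.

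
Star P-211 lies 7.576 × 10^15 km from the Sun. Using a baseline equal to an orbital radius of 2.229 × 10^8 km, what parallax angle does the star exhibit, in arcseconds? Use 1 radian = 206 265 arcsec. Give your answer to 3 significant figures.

0.00607 arcsec

θ ≈ B/d = (2.229 × 10^8) / (7.576 × 10^15) = 2.9422 × 10^-8 rad.
In arcseconds: 2.9422 × 10^-8 × 206265 = 0.0060687″.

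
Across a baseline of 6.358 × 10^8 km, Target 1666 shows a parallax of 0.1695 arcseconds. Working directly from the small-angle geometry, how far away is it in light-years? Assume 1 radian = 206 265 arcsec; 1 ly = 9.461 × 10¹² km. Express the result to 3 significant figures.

θ = 0.1695″ = 0.1695/206265 = 8.2176 × 10^-7 rad.
d = B/θ = (6.358 × 10^8) / (8.2176 × 10^-7) = 7.7371 × 10^14 km = (7.7371 × 10^14) / (9.461 × 10^12) ly = 81.779 ly.

81.8 ly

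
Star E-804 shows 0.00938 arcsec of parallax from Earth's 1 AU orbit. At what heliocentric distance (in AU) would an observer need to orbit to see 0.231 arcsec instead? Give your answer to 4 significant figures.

24.63 AU

Parallax scales linearly with baseline: p ∝ B, so B = p_target / p_Earth × 1 AU.
B = 0.231 / 0.00938 = 24.627 AU.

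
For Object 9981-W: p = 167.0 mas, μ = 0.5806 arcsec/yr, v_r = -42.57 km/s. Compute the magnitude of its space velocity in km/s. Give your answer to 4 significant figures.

45.65 km/s

d = 1/p = 1/0.1670″ = 5.988 pc.
v_t = 4.740 μ d = 4.740 × 0.5806 × 5.988 = 16.479 km/s.
v = √(v_r² + v_t²) = √((-42.57)² + 16.479²) = √2083.76 = 45.648 km/s.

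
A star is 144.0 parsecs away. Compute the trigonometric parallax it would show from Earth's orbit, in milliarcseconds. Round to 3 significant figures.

6.94 mas

p = 1/d = 1/144 = 0.0069444 arcsec.
= 0.0069444 × 1000 = 6.9444 mas.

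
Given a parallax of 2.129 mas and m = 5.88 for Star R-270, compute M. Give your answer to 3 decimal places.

M = -2.479

d = 1/p = 1/0.002129″ = 469.7 pc.
m − M = 5 log₁₀(469.7) − 5 = 13.3591 − 5 = 8.3591.
M = m − (m − M) = 5.88 − 8.3591 = -2.479.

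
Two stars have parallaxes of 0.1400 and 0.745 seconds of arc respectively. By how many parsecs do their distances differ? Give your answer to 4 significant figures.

5.801 pc

d_A = 1/0.1400″ = 7.1429 pc; d_B = 1/0.7450″ = 1.3423 pc.
|d_B − d_A| = |1.3423 − 7.1429| = 5.8006 pc.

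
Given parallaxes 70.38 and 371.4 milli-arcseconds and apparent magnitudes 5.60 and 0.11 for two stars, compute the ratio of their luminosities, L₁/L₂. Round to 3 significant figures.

L₁/L₂ = 0.177

d₁ = 1/p₁ = 1/0.07038″ = 14.209 pc; d₂ = 1/p₂ = 1/0.3714″ = 2.6925 pc.
M₁ = m₁ − 5 log₁₀ d₁ + 5 = 5.60 − 5.7628 + 5 = 4.8372.
M₂ = 0.11 − 2.1508 + 5 = 2.9592.
L₁/L₂ = 10^(0.4(M₂ − M₁)) = 10^(0.4 × (-1.8780)) = 10^(-0.75120) = 0.17734.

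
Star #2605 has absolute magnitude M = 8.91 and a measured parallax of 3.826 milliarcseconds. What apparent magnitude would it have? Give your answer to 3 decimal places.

d = 1/p = 1/0.003826″ = 261.37 pc.
m − M = 5 log₁₀ d − 5 = 5 log₁₀(261.37) − 5 = 12.0863 − 5 = 7.0863.
m = M + (m − M) = 8.91 + 7.0863 = 15.996.

m = 15.996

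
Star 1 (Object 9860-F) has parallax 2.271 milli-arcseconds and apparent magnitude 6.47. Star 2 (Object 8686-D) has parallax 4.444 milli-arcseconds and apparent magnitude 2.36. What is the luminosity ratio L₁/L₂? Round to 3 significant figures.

d₁ = 1/p₁ = 1/0.002271″ = 440.33 pc; d₂ = 1/p₂ = 1/0.004444″ = 225.02 pc.
M₁ = m₁ − 5 log₁₀ d₁ + 5 = 6.47 − 13.2189 + 5 = -1.7489.
M₂ = 2.36 − 11.7611 + 5 = -4.4011.
L₁/L₂ = 10^(0.4(M₂ − M₁)) = 10^(0.4 × (-2.6522)) = 10^(-1.06088) = 0.08692.

L₁/L₂ = 0.0869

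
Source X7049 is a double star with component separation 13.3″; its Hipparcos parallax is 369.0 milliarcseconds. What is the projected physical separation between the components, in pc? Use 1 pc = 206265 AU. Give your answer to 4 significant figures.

d = 1/p = 1/0.3690″ = 2.71 pc.
At distance d (pc), an angle of θ arcsec spans θ·d AU: s = 13.3 × 2.71 = 36.043 AU.
= 36.043 / 206265 = 0.00017474 pc.

0.0001747 pc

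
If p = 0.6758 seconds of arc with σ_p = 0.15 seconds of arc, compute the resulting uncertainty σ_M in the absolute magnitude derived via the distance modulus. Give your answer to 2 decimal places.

σ_M = 0.48 mag

M = m − 5 log₁₀ d + 5 = m + 5 log₁₀ p + 5, so ∂M/∂p = 5/(p ln 10).
σ_M = (5/ln 10) · (σ_p/p) = 2.1715 × 0.15/0.6758 = 2.1715 × 0.22196 = 0.48199.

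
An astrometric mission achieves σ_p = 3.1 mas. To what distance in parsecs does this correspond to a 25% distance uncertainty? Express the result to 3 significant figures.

80.6 pc

σ_d/d = σ_p/p, so the condition is σ_p/p ≤ 0.25, i.e. p ≥ σ_p/0.25.
p_min = 3.1/0.25 = 12.4 mas = 0.0124 arcsec.
d_max = 1/p_min = 1/0.0124 = 80.645 pc.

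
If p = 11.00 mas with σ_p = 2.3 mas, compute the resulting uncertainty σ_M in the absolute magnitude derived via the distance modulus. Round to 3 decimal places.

M = m − 5 log₁₀ d + 5 = m + 5 log₁₀ p + 5, so ∂M/∂p = 5/(p ln 10).
σ_M = (5/ln 10) · (σ_p/p) = 2.1715 × 2.3/11.00 = 2.1715 × 0.20909 = 0.45404.

σ_M = 0.454 mag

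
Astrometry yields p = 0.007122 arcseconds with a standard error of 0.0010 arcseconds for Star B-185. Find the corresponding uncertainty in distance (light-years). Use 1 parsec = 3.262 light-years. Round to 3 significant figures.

64.3 ly

d = 1/p, so σ_d = σ_p / p².
σ_d = 0.00100 / (0.007122)² = 0.00100 / 0.000050723 = 19.715 pc = 19.715 × 3.262 ly = 64.31 ly.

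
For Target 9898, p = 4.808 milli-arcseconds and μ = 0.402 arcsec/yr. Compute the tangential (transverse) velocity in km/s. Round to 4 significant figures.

d = 1/p = 1/0.004808″ = 207.99 pc.
v_t = 4.74 × μ × d = 4.74 × 0.402 × 207.99 = 396.32 km/s.

396.3 km/s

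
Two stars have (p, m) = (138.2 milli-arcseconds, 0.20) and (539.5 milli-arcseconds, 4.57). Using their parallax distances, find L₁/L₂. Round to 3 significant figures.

L₁/L₂ = 853

d₁ = 1/p₁ = 1/0.1382″ = 7.2359 pc; d₂ = 1/p₂ = 1/0.5395″ = 1.8536 pc.
M₁ = m₁ − 5 log₁₀ d₁ + 5 = 0.20 − 4.2975 + 5 = 0.9025.
M₂ = 4.57 − 1.3401 + 5 = 8.2299.
L₁/L₂ = 10^(0.4(M₂ − M₁)) = 10^(0.4 × 7.3274) = 10^2.93096 = 853.02.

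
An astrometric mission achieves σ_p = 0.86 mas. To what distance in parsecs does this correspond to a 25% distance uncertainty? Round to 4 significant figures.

σ_d/d = σ_p/p, so the condition is σ_p/p ≤ 0.25, i.e. p ≥ σ_p/0.25.
p_min = 0.86/0.25 = 3.44 mas = 0.00344 arcsec.
d_max = 1/p_min = 1/0.00344 = 290.7 pc.

290.7 pc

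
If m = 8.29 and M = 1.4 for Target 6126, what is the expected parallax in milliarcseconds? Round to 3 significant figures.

m − M = 8.29 − 1.4 = 6.89.
d = 10^((m−M)/5 + 1) = 10^2.378 = 238.78 pc.
p = 1/d = 1/238.78 = 0.004188 arcsec = 4.188 mas.

4.19 mas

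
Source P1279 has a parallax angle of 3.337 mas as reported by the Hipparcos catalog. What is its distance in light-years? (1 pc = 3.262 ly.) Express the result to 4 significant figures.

977.5 light years

p = 3.337 mas = 0.003337 arcsec.
d = 1/p = 1/0.003337 = 299.67 pc.
In light-years: 299.67 × 3.262 = 977.52 ly.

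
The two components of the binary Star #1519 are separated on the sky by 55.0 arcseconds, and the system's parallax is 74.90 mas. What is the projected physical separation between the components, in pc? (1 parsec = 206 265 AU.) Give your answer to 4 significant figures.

0.003560 pc

d = 1/p = 1/0.07490″ = 13.351 pc.
At distance d (pc), an angle of θ arcsec spans θ·d AU: s = 55.0 × 13.351 = 734.31 AU.
= 734.31 / 206265 = 0.0035600 pc.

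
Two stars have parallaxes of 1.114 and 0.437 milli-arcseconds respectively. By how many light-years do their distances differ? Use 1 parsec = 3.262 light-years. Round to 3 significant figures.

d_A = 1/0.001114″ = 897.67 pc; d_B = 1/0.0004370″ = 2288.3 pc.
|d_B − d_A| = |2288.3 − 897.67| = 1390.6 pc = 1390.6 × 3.262 ly = 4536.1 ly.

4540 ly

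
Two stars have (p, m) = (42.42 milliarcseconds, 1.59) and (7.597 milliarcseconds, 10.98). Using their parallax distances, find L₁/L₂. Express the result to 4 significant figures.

L₁/L₂ = 182.9

d₁ = 1/p₁ = 1/0.04242″ = 23.574 pc; d₂ = 1/p₂ = 1/0.007597″ = 131.63 pc.
M₁ = m₁ − 5 log₁₀ d₁ + 5 = 1.59 − 6.8622 + 5 = -0.2722.
M₂ = 10.98 − 10.5968 + 5 = 5.3832.
L₁/L₂ = 10^(0.4(M₂ − M₁)) = 10^(0.4 × 5.6554) = 10^2.26216 = 182.88.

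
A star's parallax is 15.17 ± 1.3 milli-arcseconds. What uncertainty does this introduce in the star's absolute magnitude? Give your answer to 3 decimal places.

σ_M = 0.186 mag

M = m − 5 log₁₀ d + 5 = m + 5 log₁₀ p + 5, so ∂M/∂p = 5/(p ln 10).
σ_M = (5/ln 10) · (σ_p/p) = 2.1715 × 1.3/15.17 = 2.1715 × 0.085695 = 0.18609.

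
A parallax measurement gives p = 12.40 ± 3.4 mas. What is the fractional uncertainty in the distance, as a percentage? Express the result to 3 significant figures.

27.4%

For d = 1/p, |σ_d/d| = |σ_p/p|.
σ_p/p = 3.4 / 12.40 = 0.27419 = 27.419%.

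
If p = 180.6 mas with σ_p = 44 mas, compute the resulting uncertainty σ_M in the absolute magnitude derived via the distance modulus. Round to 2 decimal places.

M = m − 5 log₁₀ d + 5 = m + 5 log₁₀ p + 5, so ∂M/∂p = 5/(p ln 10).
σ_M = (5/ln 10) · (σ_p/p) = 2.1715 × 44/180.6 = 2.1715 × 0.24363 = 0.52904.

σ_M = 0.53 mag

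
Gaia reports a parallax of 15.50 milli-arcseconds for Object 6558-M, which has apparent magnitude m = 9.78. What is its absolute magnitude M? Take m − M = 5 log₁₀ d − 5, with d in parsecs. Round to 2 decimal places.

d = 1/p = 1/0.01550″ = 64.516 pc.
m − M = 5 log₁₀(64.516) − 5 = 9.0483 − 5 = 4.0483.
M = m − (m − M) = 9.78 − 4.0483 = 5.73.

M = 5.73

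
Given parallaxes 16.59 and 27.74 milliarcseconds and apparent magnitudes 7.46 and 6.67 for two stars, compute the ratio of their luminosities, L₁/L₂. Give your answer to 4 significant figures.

d₁ = 1/p₁ = 1/0.01659″ = 60.277 pc; d₂ = 1/p₂ = 1/0.02774″ = 36.049 pc.
M₁ = m₁ − 5 log₁₀ d₁ + 5 = 7.46 − 8.9008 + 5 = 3.5592.
M₂ = 6.67 − 7.7845 + 5 = 3.8855.
L₁/L₂ = 10^(0.4(M₂ − M₁)) = 10^(0.4 × 0.3263) = 10^0.13052 = 1.3506.

L₁/L₂ = 1.351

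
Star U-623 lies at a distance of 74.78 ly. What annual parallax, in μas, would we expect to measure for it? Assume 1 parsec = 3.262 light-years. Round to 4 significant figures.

d = 74.78 ly ÷ 3.262 = 22.925 pc.
p = 1/d = 1/22.925 = 0.043621 arcsec.
= 0.043621 × 10⁶ = 43621 μas.

43620 μas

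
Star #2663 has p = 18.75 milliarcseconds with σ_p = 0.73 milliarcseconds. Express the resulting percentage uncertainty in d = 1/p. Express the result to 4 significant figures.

3.893%

For d = 1/p, |σ_d/d| = |σ_p/p|.
σ_p/p = 0.73 / 18.75 = 0.038933 = 3.8933%.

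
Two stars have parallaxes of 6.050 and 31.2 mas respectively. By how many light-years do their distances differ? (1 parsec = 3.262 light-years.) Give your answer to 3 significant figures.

435 ly

d_A = 1/0.006050″ = 165.29 pc; d_B = 1/0.03120″ = 32.051 pc.
|d_B − d_A| = |32.051 − 165.29| = 133.24 pc = 133.24 × 3.262 ly = 434.63 ly.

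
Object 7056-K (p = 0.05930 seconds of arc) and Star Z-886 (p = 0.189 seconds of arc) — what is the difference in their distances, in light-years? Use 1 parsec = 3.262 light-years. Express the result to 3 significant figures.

37.7 ly

d_A = 1/0.05930″ = 16.863 pc; d_B = 1/0.1890″ = 5.291 pc.
|d_B − d_A| = |5.291 − 16.863| = 11.572 pc = 11.572 × 3.262 ly = 37.748 ly.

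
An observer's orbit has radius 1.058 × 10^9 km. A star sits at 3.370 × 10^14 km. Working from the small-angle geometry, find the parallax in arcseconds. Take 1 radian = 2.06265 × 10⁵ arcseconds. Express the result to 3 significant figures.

θ ≈ B/d = (1.058 × 10^9) / (3.370 × 10^14) = 3.1395 × 10^-6 rad.
In arcseconds: 3.1395 × 10^-6 × 206265 = 0.64757″.

0.648 arcsec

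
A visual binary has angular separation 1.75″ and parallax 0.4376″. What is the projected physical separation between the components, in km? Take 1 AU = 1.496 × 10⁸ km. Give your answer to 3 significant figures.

5.98 × 10^8 km

d = 1/p = 1/0.4376″ = 2.2852 pc.
At distance d (pc), an angle of θ arcsec spans θ·d AU: s = 1.75 × 2.2852 = 3.9991 AU.
= 3.9991 × 1.496 × 10⁸ km = 5.9827 × 10^8 km.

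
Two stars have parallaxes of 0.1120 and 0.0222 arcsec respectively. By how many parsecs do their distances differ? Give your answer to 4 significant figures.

36.12 pc

d_A = 1/0.1120″ = 8.9286 pc; d_B = 1/0.02220″ = 45.045 pc.
|d_B − d_A| = |45.045 − 8.9286| = 36.116 pc.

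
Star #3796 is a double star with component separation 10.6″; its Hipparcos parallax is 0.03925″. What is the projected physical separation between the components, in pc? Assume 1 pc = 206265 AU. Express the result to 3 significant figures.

0.00131 pc

d = 1/p = 1/0.03925″ = 25.478 pc.
At distance d (pc), an angle of θ arcsec spans θ·d AU: s = 10.6 × 25.478 = 270.07 AU.
= 270.07 / 206265 = 0.0013093 pc.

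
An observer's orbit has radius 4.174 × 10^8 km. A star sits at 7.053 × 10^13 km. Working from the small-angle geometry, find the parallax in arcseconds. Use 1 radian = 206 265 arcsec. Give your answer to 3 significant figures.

1.22 arcsec

θ ≈ B/d = (4.174 × 10^8) / (7.053 × 10^13) = 5.9180 × 10^-6 rad.
In arcseconds: 5.9180 × 10^-6 × 206265 = 1.2207″.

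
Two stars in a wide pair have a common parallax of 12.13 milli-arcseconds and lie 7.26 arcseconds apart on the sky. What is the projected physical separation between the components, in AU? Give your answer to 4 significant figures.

598.5 AU

d = 1/p = 1/0.01213″ = 82.44 pc.
At distance d (pc), an angle of θ arcsec spans θ·d AU: s = 7.26 × 82.44 = 598.51 AU.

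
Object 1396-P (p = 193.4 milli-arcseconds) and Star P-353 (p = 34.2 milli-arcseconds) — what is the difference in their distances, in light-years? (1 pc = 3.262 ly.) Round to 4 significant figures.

78.51 ly

d_A = 1/0.1934″ = 5.1706 pc; d_B = 1/0.03420″ = 29.24 pc.
|d_B − d_A| = |29.24 − 5.1706| = 24.069 pc = 24.069 × 3.262 ly = 78.513 ly.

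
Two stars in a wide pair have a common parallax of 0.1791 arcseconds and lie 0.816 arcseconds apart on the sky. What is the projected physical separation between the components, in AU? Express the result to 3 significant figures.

d = 1/p = 1/0.1791″ = 5.5835 pc.
At distance d (pc), an angle of θ arcsec spans θ·d AU: s = 0.816 × 5.5835 = 4.5561 AU.

4.56 AU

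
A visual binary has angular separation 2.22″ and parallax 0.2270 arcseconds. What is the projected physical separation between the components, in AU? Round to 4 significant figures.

9.780 AU

d = 1/p = 1/0.2270″ = 4.4053 pc.
At distance d (pc), an angle of θ arcsec spans θ·d AU: s = 2.22 × 4.4053 = 9.7798 AU.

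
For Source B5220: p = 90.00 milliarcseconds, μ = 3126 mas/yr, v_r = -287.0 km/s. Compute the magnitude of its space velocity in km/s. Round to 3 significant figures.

d = 1/p = 1/0.09000″ = 11.111 pc.
μ = 3126 mas/yr = 3.126 ″/yr.
v_t = 4.740 μ d = 4.740 × 3.126 × 11.111 = 164.63 km/s.
v = √(v_r² + v_t²) = √((-287.0)² + 164.63²) = √109472 = 330.87 km/s.

331 km/s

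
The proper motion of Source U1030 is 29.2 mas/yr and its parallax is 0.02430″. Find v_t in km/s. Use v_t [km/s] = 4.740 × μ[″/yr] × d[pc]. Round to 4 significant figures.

d = 1/p = 1/0.02430″ = 41.152 pc.
μ = 29.2 mas/yr = 0.0292 ″/yr.
v_t = 4.74 × μ × d = 4.74 × 0.0292 × 41.152 = 5.6958 km/s.

5.696 km/s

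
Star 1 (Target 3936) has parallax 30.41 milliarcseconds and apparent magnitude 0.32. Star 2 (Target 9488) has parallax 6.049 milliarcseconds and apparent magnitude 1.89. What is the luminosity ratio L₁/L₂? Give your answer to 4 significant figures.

d₁ = 1/p₁ = 1/0.03041″ = 32.884 pc; d₂ = 1/p₂ = 1/0.006049″ = 165.32 pc.
M₁ = m₁ − 5 log₁₀ d₁ + 5 = 0.32 − 7.5849 + 5 = -2.2649.
M₂ = 1.89 − 11.0916 + 5 = -4.2016.
L₁/L₂ = 10^(0.4(M₂ − M₁)) = 10^(0.4 × (-1.9367)) = 10^(-0.77468) = 0.168.

L₁/L₂ = 0.1680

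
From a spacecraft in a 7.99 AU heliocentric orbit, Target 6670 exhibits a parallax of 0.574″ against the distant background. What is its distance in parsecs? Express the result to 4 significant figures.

With baseline B (in AU) and parallax p (in arcsec), d = B/p parsecs.
d = 7.99 / 0.574 = 13.92 pc.

13.92 pc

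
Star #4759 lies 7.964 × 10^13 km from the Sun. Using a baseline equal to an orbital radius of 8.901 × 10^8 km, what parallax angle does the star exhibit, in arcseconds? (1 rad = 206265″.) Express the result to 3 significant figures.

θ ≈ B/d = (8.901 × 10^8) / (7.964 × 10^13) = 1.1177 × 10^-5 rad.
In arcseconds: 1.1177 × 10^-5 × 206265 = 2.3054″.

2.31 arcsec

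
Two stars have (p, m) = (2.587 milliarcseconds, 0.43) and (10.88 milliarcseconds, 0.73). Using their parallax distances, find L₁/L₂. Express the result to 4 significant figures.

L₁/L₂ = 23.32

d₁ = 1/p₁ = 1/0.002587″ = 386.55 pc; d₂ = 1/p₂ = 1/0.01088″ = 91.912 pc.
M₁ = m₁ − 5 log₁₀ d₁ + 5 = 0.43 − 12.9360 + 5 = -7.5060.
M₂ = 0.73 − 9.8169 + 5 = -4.0869.
L₁/L₂ = 10^(0.4(M₂ − M₁)) = 10^(0.4 × 3.4191) = 10^1.36764 = 23.315.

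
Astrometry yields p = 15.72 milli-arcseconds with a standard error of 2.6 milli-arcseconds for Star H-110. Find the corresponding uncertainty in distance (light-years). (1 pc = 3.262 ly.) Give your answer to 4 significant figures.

d = 1/p, so σ_d = σ_p / p².
σ_d = 0.00260 / (0.01572)² = 0.00260 / 0.00024712 = 10.521 pc = 10.521 × 3.262 ly = 34.32 ly.

34.32 ly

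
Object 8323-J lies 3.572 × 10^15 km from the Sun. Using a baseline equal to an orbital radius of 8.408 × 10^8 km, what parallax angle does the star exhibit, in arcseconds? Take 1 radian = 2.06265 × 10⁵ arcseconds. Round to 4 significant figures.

θ ≈ B/d = (8.408 × 10^8) / (3.572 × 10^15) = 2.3539 × 10^-7 rad.
In arcseconds: 2.3539 × 10^-7 × 206265 = 0.048553″.

0.04855 arcsec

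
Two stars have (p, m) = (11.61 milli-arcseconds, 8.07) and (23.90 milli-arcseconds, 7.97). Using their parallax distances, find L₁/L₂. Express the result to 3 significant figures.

L₁/L₂ = 3.86

d₁ = 1/p₁ = 1/0.01161″ = 86.133 pc; d₂ = 1/p₂ = 1/0.02390″ = 41.841 pc.
M₁ = m₁ − 5 log₁₀ d₁ + 5 = 8.07 − 9.6758 + 5 = 3.3942.
M₂ = 7.97 − 8.1080 + 5 = 4.8620.
L₁/L₂ = 10^(0.4(M₂ − M₁)) = 10^(0.4 × 1.4678) = 10^0.58712 = 3.8647.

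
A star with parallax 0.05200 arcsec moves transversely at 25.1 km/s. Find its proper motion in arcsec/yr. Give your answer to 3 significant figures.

d = 1/p = 1/0.05200″ = 19.231 pc.
μ = v_t / (4.74 d) = 25.1 / (4.74 × 19.231) = 25.1 / 91.155 = 0.27536 ″/yr.

0.275 arcsec/yr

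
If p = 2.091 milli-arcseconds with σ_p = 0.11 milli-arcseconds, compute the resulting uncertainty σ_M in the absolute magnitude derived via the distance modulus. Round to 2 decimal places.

M = m − 5 log₁₀ d + 5 = m + 5 log₁₀ p + 5, so ∂M/∂p = 5/(p ln 10).
σ_M = (5/ln 10) · (σ_p/p) = 2.1715 × 0.11/2.091 = 2.1715 × 0.052606 = 0.11423.

σ_M = 0.11 mag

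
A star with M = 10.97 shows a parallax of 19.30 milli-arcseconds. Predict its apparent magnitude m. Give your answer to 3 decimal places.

m = 14.542

d = 1/p = 1/0.01930″ = 51.813 pc.
m − M = 5 log₁₀ d − 5 = 5 log₁₀(51.813) − 5 = 8.5722 − 5 = 3.5722.
m = M + (m − M) = 10.97 + 3.5722 = 14.542.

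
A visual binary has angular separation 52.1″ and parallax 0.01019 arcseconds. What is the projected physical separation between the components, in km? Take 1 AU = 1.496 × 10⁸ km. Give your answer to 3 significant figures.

7.65 × 10^11 km

d = 1/p = 1/0.01019″ = 98.135 pc.
At distance d (pc), an angle of θ arcsec spans θ·d AU: s = 52.1 × 98.135 = 5112.8 AU.
= 5112.8 × 1.496 × 10⁸ km = 7.6487 × 10^11 km.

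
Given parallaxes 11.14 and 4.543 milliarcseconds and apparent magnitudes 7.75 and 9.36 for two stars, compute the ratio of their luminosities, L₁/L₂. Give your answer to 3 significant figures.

d₁ = 1/p₁ = 1/0.01114″ = 89.767 pc; d₂ = 1/p₂ = 1/0.004543″ = 220.12 pc.
M₁ = m₁ − 5 log₁₀ d₁ + 5 = 7.75 − 9.7656 + 5 = 2.9844.
M₂ = 9.36 − 11.7133 + 5 = 2.6467.
L₁/L₂ = 10^(0.4(M₂ − M₁)) = 10^(0.4 × (-0.3377)) = 10^(-0.13508) = 0.73269.

L₁/L₂ = 0.733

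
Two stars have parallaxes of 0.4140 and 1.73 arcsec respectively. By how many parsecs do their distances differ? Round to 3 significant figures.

1.84 pc

d_A = 1/0.4140″ = 2.4155 pc; d_B = 1/1.730″ = 0.57803 pc.
|d_B − d_A| = |0.57803 − 2.4155| = 1.8375 pc.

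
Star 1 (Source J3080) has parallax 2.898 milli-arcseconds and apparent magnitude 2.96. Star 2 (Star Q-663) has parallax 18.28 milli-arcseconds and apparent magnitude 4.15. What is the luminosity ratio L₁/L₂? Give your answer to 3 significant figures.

L₁/L₂ = 119

d₁ = 1/p₁ = 1/0.002898″ = 345.07 pc; d₂ = 1/p₂ = 1/0.01828″ = 54.705 pc.
M₁ = m₁ − 5 log₁₀ d₁ + 5 = 2.96 − 12.6895 + 5 = -4.7295.
M₂ = 4.15 − 8.6901 + 5 = 0.4599.
L₁/L₂ = 10^(0.4(M₂ − M₁)) = 10^(0.4 × 5.1894) = 10^2.07576 = 119.06.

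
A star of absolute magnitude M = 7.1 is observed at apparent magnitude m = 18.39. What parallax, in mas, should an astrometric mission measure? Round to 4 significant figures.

0.5521 mas

m − M = 18.39 − 7.1 = 11.29.
d = 10^((m−M)/5 + 1) = 10^3.258 = 1811.3 pc.
p = 1/d = 1/1811.3 = 0.00055209 arcsec = 0.55209 mas.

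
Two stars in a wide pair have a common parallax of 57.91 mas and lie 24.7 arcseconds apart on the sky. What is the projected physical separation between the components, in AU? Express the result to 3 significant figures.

427 AU

d = 1/p = 1/0.05791″ = 17.268 pc.
At distance d (pc), an angle of θ arcsec spans θ·d AU: s = 24.7 × 17.268 = 426.52 AU.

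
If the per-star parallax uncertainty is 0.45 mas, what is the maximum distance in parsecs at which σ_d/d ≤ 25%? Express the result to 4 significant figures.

σ_d/d = σ_p/p, so the condition is σ_p/p ≤ 0.25, i.e. p ≥ σ_p/0.25.
p_min = 0.45/0.25 = 1.8 mas = 0.0018 arcsec.
d_max = 1/p_min = 1/0.0018 = 555.56 pc.

555.6 pc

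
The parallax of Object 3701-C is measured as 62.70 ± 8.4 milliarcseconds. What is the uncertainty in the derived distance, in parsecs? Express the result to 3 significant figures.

2.14 pc

d = 1/p, so σ_d = σ_p / p².
σ_d = 0.00840 / (0.06270)² = 0.00840 / 0.0039313 = 2.1367 pc.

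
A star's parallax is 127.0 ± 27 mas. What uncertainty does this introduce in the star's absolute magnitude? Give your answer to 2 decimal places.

σ_M = 0.46 mag

M = m − 5 log₁₀ d + 5 = m + 5 log₁₀ p + 5, so ∂M/∂p = 5/(p ln 10).
σ_M = (5/ln 10) · (σ_p/p) = 2.1715 × 27/127.0 = 2.1715 × 0.2126 = 0.46166.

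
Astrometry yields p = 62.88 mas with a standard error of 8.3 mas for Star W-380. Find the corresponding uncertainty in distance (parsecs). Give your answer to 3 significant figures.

2.10 pc

d = 1/p, so σ_d = σ_p / p².
σ_d = 0.00830 / (0.06288)² = 0.00830 / 0.0039539 = 2.0992 pc.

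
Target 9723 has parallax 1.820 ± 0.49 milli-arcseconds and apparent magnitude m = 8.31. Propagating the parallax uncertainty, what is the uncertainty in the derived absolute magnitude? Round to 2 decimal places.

M = m − 5 log₁₀ d + 5 = m + 5 log₁₀ p + 5, so ∂M/∂p = 5/(p ln 10).
σ_M = (5/ln 10) · (σ_p/p) = 2.1715 × 0.49/1.820 = 2.1715 × 0.26923 = 0.58463.

σ_M = 0.58 mag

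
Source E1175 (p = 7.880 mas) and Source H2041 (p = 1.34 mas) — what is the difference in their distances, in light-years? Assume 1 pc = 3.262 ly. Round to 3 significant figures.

d_A = 1/0.007880″ = 126.9 pc; d_B = 1/0.001340″ = 746.27 pc.
|d_B − d_A| = |746.27 − 126.9| = 619.37 pc = 619.37 × 3.262 ly = 2020.4 ly.

2020 ly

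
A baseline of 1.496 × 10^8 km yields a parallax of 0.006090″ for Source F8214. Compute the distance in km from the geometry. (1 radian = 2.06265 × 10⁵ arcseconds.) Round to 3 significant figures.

5.07 × 10^15 km

θ = 0.006090″ = 0.006090/206265 = 2.9525 × 10^-8 rad.
d = B/θ = (1.496 × 10^8) / (2.9525 × 10^-8) = 5.0669 × 10^15 km.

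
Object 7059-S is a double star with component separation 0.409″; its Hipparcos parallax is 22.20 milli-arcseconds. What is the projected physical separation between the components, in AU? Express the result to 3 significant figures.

d = 1/p = 1/0.02220″ = 45.045 pc.
At distance d (pc), an angle of θ arcsec spans θ·d AU: s = 0.409 × 45.045 = 18.423 AU.

18.4 AU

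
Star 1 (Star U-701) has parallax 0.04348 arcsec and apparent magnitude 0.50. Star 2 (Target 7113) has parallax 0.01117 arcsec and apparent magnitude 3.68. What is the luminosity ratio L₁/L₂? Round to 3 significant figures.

L₁/L₂ = 1.23

d₁ = 1/p₁ = 1/0.04348″ = 22.999 pc; d₂ = 1/p₂ = 1/0.01117″ = 89.526 pc.
M₁ = m₁ − 5 log₁₀ d₁ + 5 = 0.50 − 6.8085 + 5 = -1.3085.
M₂ = 3.68 − 9.7597 + 5 = -1.0797.
L₁/L₂ = 10^(0.4(M₂ − M₁)) = 10^(0.4 × 0.2288) = 10^0.09152 = 1.2346.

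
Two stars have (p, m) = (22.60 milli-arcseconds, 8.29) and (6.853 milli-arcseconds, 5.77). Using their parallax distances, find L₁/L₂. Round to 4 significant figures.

d₁ = 1/p₁ = 1/0.02260″ = 44.248 pc; d₂ = 1/p₂ = 1/0.006853″ = 145.92 pc.
M₁ = m₁ − 5 log₁₀ d₁ + 5 = 8.29 − 8.2295 + 5 = 5.0605.
M₂ = 5.77 − 10.8206 + 5 = -0.0506.
L₁/L₂ = 10^(0.4(M₂ − M₁)) = 10^(0.4 × (-5.1111)) = 10^(-2.04444) = 0.0090273.

L₁/L₂ = 0.009027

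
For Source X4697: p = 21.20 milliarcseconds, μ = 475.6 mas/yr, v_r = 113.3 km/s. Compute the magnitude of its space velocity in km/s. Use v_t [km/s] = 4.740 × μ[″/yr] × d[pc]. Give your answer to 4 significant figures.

155.4 km/s

d = 1/p = 1/0.02120″ = 47.17 pc.
μ = 475.6 mas/yr = 0.4756 ″/yr.
v_t = 4.740 μ d = 4.740 × 0.4756 × 47.17 = 106.34 km/s.
v = √(v_r² + v_t²) = √(113.3² + 106.34²) = √24145.1 = 155.39 km/s.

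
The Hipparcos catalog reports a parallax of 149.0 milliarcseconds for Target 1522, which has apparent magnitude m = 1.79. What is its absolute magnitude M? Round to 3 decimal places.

d = 1/p = 1/0.1490″ = 6.7114 pc.
m − M = 5 log₁₀(6.7114) − 5 = 4.1341 − 5 = -0.8659.
M = m − (m − M) = 1.79 − (-0.8659) = 2.656.

M = 2.656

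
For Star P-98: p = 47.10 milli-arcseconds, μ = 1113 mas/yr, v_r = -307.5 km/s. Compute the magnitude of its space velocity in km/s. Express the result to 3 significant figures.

327 km/s

d = 1/p = 1/0.04710″ = 21.231 pc.
μ = 1113 mas/yr = 1.113 ″/yr.
v_t = 4.740 μ d = 4.740 × 1.113 × 21.231 = 112.01 km/s.
v = √(v_r² + v_t²) = √((-307.5)² + 112.01²) = √107102 = 327.26 km/s.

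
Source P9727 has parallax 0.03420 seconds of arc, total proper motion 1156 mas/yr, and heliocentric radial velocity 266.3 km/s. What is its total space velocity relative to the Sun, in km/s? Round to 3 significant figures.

d = 1/p = 1/0.03420″ = 29.24 pc.
μ = 1156 mas/yr = 1.156 ″/yr.
v_t = 4.740 μ d = 4.740 × 1.156 × 29.24 = 160.22 km/s.
v = √(v_r² + v_t²) = √(266.3² + 160.22²) = √96586.1 = 310.78 km/s.

311 km/s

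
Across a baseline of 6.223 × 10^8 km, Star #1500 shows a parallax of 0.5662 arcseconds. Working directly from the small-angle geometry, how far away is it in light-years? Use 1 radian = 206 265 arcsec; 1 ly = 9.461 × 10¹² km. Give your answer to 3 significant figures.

24.0 ly

θ = 0.5662″ = 0.5662/206265 = 2.7450 × 10^-6 rad.
d = B/θ = (6.223 × 10^8) / (2.7450 × 10^-6) = 2.2670 × 10^14 km = (2.2670 × 10^14) / (9.461 × 10^12) ly = 23.962 ly.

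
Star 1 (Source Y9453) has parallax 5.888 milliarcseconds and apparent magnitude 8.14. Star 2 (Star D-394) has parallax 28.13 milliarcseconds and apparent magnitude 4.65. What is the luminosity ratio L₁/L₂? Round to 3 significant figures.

d₁ = 1/p₁ = 1/0.005888″ = 169.84 pc; d₂ = 1/p₂ = 1/0.02813″ = 35.549 pc.
M₁ = m₁ − 5 log₁₀ d₁ + 5 = 8.14 − 11.1502 + 5 = 1.9898.
M₂ = 4.65 − 7.7541 + 5 = 1.8959.
L₁/L₂ = 10^(0.4(M₂ − M₁)) = 10^(0.4 × (-0.0939)) = 10^(-0.03756) = 0.91715.

L₁/L₂ = 0.917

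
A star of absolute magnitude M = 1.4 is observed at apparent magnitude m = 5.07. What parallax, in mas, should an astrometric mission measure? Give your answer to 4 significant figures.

m − M = 5.07 − 1.4 = 3.67.
d = 10^((m−M)/5 + 1) = 10^1.734 = 54.2 pc.
p = 1/d = 1/54.2 = 0.01845 arcsec = 18.45 mas.

18.45 mas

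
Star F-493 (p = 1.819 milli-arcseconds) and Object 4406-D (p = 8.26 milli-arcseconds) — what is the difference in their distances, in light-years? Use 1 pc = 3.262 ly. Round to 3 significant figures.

1400 ly

d_A = 1/0.001819″ = 549.75 pc; d_B = 1/0.008260″ = 121.07 pc.
|d_B − d_A| = |121.07 − 549.75| = 428.68 pc = 428.68 × 3.262 ly = 1398.4 ly.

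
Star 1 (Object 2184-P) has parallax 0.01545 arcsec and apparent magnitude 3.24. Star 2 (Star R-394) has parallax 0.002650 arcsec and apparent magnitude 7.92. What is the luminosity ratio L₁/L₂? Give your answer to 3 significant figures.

d₁ = 1/p₁ = 1/0.01545″ = 64.725 pc; d₂ = 1/p₂ = 1/0.002650″ = 377.36 pc.
M₁ = m₁ − 5 log₁₀ d₁ + 5 = 3.24 − 9.0554 + 5 = -0.8154.
M₂ = 7.92 − 12.8838 + 5 = 0.0362.
L₁/L₂ = 10^(0.4(M₂ − M₁)) = 10^(0.4 × 0.8516) = 10^0.34064 = 2.191.

L₁/L₂ = 2.19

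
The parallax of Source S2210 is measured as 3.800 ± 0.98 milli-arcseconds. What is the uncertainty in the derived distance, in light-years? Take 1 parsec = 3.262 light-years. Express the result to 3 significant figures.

221 ly

d = 1/p, so σ_d = σ_p / p².
σ_d = 0.000980 / (0.003800)² = 0.000980 / 0.00001444 = 67.867 pc = 67.867 × 3.262 ly = 221.38 ly.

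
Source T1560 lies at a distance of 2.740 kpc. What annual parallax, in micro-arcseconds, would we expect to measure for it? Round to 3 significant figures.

d = 2.740 kpc = 2740 pc.
p = 1/d = 1/2740 = 0.00036496 arcsec.
= 0.00036496 × 10⁶ = 364.96 μas.

365 μas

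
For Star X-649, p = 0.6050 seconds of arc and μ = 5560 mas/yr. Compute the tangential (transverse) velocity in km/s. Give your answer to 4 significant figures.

43.56 km/s

d = 1/p = 1/0.6050″ = 1.6529 pc.
μ = 5560 mas/yr = 5.56 ″/yr.
v_t = 4.74 × μ × d = 4.74 × 5.56 × 1.6529 = 43.561 km/s.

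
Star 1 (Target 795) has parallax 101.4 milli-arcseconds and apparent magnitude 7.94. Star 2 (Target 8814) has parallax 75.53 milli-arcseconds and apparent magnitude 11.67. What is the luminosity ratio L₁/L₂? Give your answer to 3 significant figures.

L₁/L₂ = 17.2

d₁ = 1/p₁ = 1/0.1014″ = 9.8619 pc; d₂ = 1/p₂ = 1/0.07553″ = 13.24 pc.
M₁ = m₁ − 5 log₁₀ d₁ + 5 = 7.94 − 4.9698 + 5 = 7.9702.
M₂ = 11.67 − 5.6094 + 5 = 11.0606.
L₁/L₂ = 10^(0.4(M₂ − M₁)) = 10^(0.4 × 3.0904) = 10^1.23616 = 17.225.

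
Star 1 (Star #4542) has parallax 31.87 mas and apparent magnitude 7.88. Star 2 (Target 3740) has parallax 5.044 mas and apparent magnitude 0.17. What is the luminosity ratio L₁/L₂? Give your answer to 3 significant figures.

d₁ = 1/p₁ = 1/0.03187″ = 31.377 pc; d₂ = 1/p₂ = 1/0.005044″ = 198.26 pc.
M₁ = m₁ − 5 log₁₀ d₁ + 5 = 7.88 − 7.4831 + 5 = 5.3969.
M₂ = 0.17 − 11.4862 + 5 = -6.3162.
L₁/L₂ = 10^(0.4(M₂ − M₁)) = 10^(0.4 × (-11.7131)) = 10^(-4.68524) = 0.000020642.

L₁/L₂ = 2.06 × 10^-5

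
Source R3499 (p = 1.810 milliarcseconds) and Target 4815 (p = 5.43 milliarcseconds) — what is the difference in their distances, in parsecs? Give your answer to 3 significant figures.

368 pc

d_A = 1/0.001810″ = 552.49 pc; d_B = 1/0.005430″ = 184.16 pc.
|d_B − d_A| = |184.16 − 552.49| = 368.33 pc.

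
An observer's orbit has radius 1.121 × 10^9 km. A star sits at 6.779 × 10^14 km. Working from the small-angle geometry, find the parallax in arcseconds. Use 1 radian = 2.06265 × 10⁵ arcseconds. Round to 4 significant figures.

θ ≈ B/d = (1.121 × 10^9) / (6.779 × 10^14) = 1.6536 × 10^-6 rad.
In arcseconds: 1.6536 × 10^-6 × 206265 = 0.34108″.

0.3411 arcsec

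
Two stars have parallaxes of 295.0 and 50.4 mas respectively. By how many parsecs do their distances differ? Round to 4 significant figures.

d_A = 1/0.2950″ = 3.3898 pc; d_B = 1/0.05040″ = 19.841 pc.
|d_B − d_A| = |19.841 − 3.3898| = 16.451 pc.

16.45 pc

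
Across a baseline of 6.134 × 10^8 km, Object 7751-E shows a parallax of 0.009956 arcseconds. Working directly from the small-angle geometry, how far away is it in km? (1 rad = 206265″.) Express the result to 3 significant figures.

θ = 0.009956″ = 0.009956/206265 = 4.8268 × 10^-8 rad.
d = B/θ = (6.134 × 10^8) / (4.8268 × 10^-8) = 1.2708 × 10^16 km.

1.27 × 10^16 km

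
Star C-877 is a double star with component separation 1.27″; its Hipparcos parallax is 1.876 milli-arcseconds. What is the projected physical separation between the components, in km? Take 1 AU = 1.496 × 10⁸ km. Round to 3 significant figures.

1.01 × 10^11 km

d = 1/p = 1/0.001876″ = 533.05 pc.
At distance d (pc), an angle of θ arcsec spans θ·d AU: s = 1.27 × 533.05 = 676.97 AU.
= 676.97 × 1.496 × 10⁸ km = 1.0127 × 10^11 km.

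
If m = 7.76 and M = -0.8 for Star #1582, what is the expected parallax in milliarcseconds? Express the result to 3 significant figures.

m − M = 7.76 − (-0.8) = 8.56.
d = 10^((m−M)/5 + 1) = 10^2.712 = 515.23 pc.
p = 1/d = 1/515.23 = 0.0019409 arcsec = 1.9409 mas.

1.94 mas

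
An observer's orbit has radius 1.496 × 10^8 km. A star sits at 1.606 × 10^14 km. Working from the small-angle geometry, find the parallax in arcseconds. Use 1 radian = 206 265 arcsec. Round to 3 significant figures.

θ ≈ B/d = (1.496 × 10^8) / (1.606 × 10^14) = 9.3151 × 10^-7 rad.
In arcseconds: 9.3151 × 10^-7 × 206265 = 0.19214″.

0.192 arcsec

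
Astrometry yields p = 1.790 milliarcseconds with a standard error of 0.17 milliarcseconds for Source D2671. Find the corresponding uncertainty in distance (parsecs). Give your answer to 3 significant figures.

d = 1/p, so σ_d = σ_p / p².
σ_d = 0.000170 / (0.001790)² = 0.000170 / 0.0000032041 = 53.057 pc.

53.1 pc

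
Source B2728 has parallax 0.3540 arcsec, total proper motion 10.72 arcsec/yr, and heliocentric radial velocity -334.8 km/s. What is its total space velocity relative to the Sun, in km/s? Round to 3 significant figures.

364 km/s

d = 1/p = 1/0.3540″ = 2.8249 pc.
v_t = 4.740 μ d = 4.740 × 10.72 × 2.8249 = 143.54 km/s.
v = √(v_r² + v_t²) = √((-334.8)² + 143.54²) = √132695 = 364.27 km/s.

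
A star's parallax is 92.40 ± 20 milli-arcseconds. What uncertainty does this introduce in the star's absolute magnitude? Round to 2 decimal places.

M = m − 5 log₁₀ d + 5 = m + 5 log₁₀ p + 5, so ∂M/∂p = 5/(p ln 10).
σ_M = (5/ln 10) · (σ_p/p) = 2.1715 × 20/92.40 = 2.1715 × 0.21645 = 0.47002.

σ_M = 0.47 mag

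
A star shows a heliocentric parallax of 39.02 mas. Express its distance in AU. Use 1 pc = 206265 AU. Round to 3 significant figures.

p = 39.02 mas = 0.03902 arcsec.
d = 1/p = 1/0.03902 = 25.628 pc.
In AU: 25.628 × 206265 = 5.2862 × 10^6 AU.

5.29 × 10^6 AU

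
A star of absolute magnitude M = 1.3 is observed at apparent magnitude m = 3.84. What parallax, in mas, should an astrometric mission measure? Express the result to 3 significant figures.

m − M = 3.84 − 1.3 = 2.54.
d = 10^((m−M)/5 + 1) = 10^1.508 = 32.211 pc.
p = 1/d = 1/32.211 = 0.031045 arcsec = 31.045 mas.

31.0 mas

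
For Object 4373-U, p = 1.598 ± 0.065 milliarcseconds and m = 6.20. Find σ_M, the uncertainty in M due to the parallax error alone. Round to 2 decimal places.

M = m − 5 log₁₀ d + 5 = m + 5 log₁₀ p + 5, so ∂M/∂p = 5/(p ln 10).
σ_M = (5/ln 10) · (σ_p/p) = 2.1715 × 0.065/1.598 = 2.1715 × 0.040676 = 0.088328.

σ_M = 0.09 mag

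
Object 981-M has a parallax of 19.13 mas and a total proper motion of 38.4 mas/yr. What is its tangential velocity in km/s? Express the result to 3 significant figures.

9.51 km/s

d = 1/p = 1/0.01913″ = 52.274 pc.
μ = 38.4 mas/yr = 0.0384 ″/yr.
v_t = 4.74 × μ × d = 4.74 × 0.0384 × 52.274 = 9.5147 km/s.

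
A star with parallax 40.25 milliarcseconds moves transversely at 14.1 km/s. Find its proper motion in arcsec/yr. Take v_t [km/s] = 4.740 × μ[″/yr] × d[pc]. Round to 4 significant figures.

0.1197 arcsec/yr

d = 1/p = 1/0.04025″ = 24.845 pc.
μ = v_t / (4.74 d) = 14.1 / (4.74 × 24.845) = 14.1 / 117.77 = 0.11972 ″/yr.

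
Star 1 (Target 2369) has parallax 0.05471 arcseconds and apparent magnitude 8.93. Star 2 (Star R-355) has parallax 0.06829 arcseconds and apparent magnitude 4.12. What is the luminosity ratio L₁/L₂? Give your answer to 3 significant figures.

d₁ = 1/p₁ = 1/0.05471″ = 18.278 pc; d₂ = 1/p₂ = 1/0.06829″ = 14.643 pc.
M₁ = m₁ − 5 log₁₀ d₁ + 5 = 8.93 − 6.3096 + 5 = 7.6204.
M₂ = 4.12 − 5.8282 + 5 = 3.2918.
L₁/L₂ = 10^(0.4(M₂ − M₁)) = 10^(0.4 × (-4.3286)) = 10^(-1.73144) = 0.018559.

L₁/L₂ = 0.0186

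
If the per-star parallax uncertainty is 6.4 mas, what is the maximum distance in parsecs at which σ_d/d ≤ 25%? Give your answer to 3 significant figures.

39.1 pc

σ_d/d = σ_p/p, so the condition is σ_p/p ≤ 0.25, i.e. p ≥ σ_p/0.25.
p_min = 6.4/0.25 = 25.6 mas = 0.0256 arcsec.
d_max = 1/p_min = 1/0.0256 = 39.063 pc.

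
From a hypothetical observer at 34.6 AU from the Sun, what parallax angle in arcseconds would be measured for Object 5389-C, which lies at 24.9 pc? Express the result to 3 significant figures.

1.39 arcsec

p (arcsec) = B (AU) / d (pc).
p = 34.6 / 24.9 = 1.3896 arcsec.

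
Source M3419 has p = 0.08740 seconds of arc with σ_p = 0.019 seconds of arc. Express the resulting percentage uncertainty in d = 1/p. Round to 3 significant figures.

21.7%

For d = 1/p, |σ_d/d| = |σ_p/p|.
σ_p/p = 0.019 / 0.08740 = 0.21739 = 21.739%.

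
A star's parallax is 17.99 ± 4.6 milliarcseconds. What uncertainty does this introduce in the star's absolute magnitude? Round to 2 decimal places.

σ_M = 0.56 mag

M = m − 5 log₁₀ d + 5 = m + 5 log₁₀ p + 5, so ∂M/∂p = 5/(p ln 10).
σ_M = (5/ln 10) · (σ_p/p) = 2.1715 × 4.6/17.99 = 2.1715 × 0.2557 = 0.55525.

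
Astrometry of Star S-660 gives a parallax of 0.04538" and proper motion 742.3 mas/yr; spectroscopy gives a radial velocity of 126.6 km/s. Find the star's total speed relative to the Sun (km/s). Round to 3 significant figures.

d = 1/p = 1/0.04538″ = 22.036 pc.
μ = 742.3 mas/yr = 0.7423 ″/yr.
v_t = 4.740 μ d = 4.740 × 0.7423 × 22.036 = 77.534 km/s.
v = √(v_r² + v_t²) = √(126.6² + 77.534²) = √22039.1 = 148.46 km/s.

148 km/s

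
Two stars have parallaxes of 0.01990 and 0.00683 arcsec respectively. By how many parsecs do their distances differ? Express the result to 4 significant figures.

96.16 pc

d_A = 1/0.01990″ = 50.251 pc; d_B = 1/0.006830″ = 146.41 pc.
|d_B − d_A| = |146.41 − 50.251| = 96.159 pc.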